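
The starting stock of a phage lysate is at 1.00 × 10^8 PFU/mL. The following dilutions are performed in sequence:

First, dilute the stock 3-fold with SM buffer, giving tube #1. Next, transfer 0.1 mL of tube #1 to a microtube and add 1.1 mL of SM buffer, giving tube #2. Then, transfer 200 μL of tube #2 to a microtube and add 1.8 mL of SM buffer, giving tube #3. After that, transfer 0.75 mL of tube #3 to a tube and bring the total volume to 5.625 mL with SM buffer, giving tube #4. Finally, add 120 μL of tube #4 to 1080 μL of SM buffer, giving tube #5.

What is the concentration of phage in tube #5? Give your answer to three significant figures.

Step 1: 3-fold → factor 3
Step 2: 0.1 mL + 1.1 mL = 1.2 mL total → factor 1.2/0.1 = 12
Step 3: 200 μL + 1.8 mL = 2000 μL total → factor 2000/200 = 10
Step 4: 0.75 mL brought to 5.625 mL → factor 5.625/0.75 = 7.5
Step 5: 120 μL + 1080 μL = 1200 μL total → factor 1200/120 = 10
Overall dilution factor = 3 × 12 × 10 × 7.5 × 10 = 27000
Final = 1.00 × 10^8 PFU/mL / 27000 = 3.70 × 10^3 PFU/mL

3.70 × 10^3 PFU/mL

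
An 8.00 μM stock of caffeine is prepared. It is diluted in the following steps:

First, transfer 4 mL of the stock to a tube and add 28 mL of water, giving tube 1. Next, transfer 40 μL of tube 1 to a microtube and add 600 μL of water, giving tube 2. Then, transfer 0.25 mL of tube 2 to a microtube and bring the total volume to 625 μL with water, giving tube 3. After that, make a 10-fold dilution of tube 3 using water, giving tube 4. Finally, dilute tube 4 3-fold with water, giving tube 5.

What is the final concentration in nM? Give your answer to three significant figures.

Step 1: 4 mL + 28 mL = 32 mL total → factor 32/4 = 8
Step 2: 40 μL + 600 μL = 640 μL total → factor 640/40 = 16
Step 3: 0.25 mL brought to 625 μL → factor 0.625/0.25 = 2.5
Step 4: 10-fold → factor 10
Step 5: 3-fold → factor 3
Overall dilution factor = 8 × 16 × 2.5 × 10 × 3 = 9600
Final = 8.00 μM / 9600 = 0.0008333 μM = 0.833 nM

0.833 nM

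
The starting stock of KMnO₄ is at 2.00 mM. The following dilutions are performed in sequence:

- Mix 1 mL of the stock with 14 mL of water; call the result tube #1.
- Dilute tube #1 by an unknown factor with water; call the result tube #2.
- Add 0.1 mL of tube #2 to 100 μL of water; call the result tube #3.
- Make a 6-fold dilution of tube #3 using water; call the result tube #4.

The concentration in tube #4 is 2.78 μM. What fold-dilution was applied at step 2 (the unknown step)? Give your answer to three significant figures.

4.00-fold

Step 1: 1 mL + 14 mL = 15 mL total → factor 15/1 = 15
Step 2: unknown factor x
Step 3: 0.1 mL + 100 μL = 0.2 mL total → factor 0.2/0.1 = 2
Step 4: 6-fold → factor 6
Product of known-step factors = 180
Overall factor = 2.00 mM / (2.78 μM) = 719.42
x = 719.42 / 180 = 4.00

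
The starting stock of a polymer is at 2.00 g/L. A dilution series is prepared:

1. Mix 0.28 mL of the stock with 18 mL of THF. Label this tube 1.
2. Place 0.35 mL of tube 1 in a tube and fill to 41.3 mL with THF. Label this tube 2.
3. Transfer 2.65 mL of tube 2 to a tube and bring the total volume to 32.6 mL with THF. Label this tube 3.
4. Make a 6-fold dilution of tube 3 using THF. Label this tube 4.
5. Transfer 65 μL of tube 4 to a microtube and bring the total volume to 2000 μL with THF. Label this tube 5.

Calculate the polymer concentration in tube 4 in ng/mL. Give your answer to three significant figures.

Step 1: 0.28 mL + 18 mL = 18.28 mL total → factor 18.28/0.28 = 65.286
Step 2: 0.35 mL brought to 41.3 mL → factor 41.3/0.35 = 118
Step 3: 2.65 mL brought to 32.6 mL → factor 32.6/2.65 = 12.302
Step 4: 6-fold → factor 6
Dilution factor through tube 4 = 65.286 × 118 × 12.302 × 6 = 5.6862 × 10^5
[tube 4] = 2.00 g/L / 5.6862 × 10^5 = 3.517 × 10^-6 g/L = 3.52 ng/mL

3.52 ng/mL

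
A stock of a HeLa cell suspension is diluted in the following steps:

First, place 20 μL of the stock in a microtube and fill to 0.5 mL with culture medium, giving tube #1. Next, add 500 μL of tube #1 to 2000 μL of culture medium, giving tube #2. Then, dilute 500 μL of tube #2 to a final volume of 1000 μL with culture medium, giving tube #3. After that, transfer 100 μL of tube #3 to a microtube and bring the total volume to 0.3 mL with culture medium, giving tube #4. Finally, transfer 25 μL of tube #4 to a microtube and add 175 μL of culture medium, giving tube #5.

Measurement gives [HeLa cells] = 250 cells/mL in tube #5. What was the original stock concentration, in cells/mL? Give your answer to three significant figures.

Step 1: 20 μL brought to 0.5 mL → factor 500/20 = 25
Step 2: 500 μL + 2000 μL = 2500 μL total → factor 2500/500 = 5
Step 3: 500 μL brought to 1000 μL → factor 1000/500 = 2
Step 4: 100 μL brought to 0.3 mL → factor 300/100 = 3
Step 5: 25 μL + 175 μL = 200 μL total → factor 200/25 = 8
Overall dilution factor = 25 × 5 × 2 × 3 × 8 = 6000
Stock = 250 cells/mL × 6000 = 1.50 × 10^6 cells/mL

1.50 × 10^6 cells/mL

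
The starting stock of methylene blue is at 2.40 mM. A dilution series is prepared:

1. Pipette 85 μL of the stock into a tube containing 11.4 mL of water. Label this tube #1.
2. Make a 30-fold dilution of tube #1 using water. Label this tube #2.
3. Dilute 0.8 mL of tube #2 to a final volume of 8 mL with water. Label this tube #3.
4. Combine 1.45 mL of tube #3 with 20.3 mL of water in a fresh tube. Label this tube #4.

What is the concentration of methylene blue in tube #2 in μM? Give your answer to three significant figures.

Step 1: 85 μL + 11.4 mL = 11485 μL total → factor 11485/85 = 135.12
Step 2: 30-fold → factor 30
Dilution factor through tube #2 = 135.12 × 30 = 4053.5
[tube #2] = 2.40 mM / 4053.5 = 0.0005921 mM = 0.592 μM

0.592 μM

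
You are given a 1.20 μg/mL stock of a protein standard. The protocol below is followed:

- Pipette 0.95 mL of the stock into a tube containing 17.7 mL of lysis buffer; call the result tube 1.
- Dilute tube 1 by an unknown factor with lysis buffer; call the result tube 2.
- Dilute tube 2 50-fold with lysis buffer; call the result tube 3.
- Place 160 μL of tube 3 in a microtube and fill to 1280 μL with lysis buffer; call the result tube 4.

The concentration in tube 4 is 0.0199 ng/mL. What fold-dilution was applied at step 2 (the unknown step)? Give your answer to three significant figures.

7.68-fold

Step 1: 0.95 mL + 17.7 mL = 18.65 mL total → factor 18.65/0.95 = 19.632
Step 2: unknown factor x
Step 3: 50-fold → factor 50
Step 4: 160 μL brought to 1280 μL → factor 1280/160 = 8
Product of known-step factors = 7852.6
Overall factor = 1.20 μg/mL / (0.0199 ng/mL) = 60302
x = 60302 / 7852.6 = 7.68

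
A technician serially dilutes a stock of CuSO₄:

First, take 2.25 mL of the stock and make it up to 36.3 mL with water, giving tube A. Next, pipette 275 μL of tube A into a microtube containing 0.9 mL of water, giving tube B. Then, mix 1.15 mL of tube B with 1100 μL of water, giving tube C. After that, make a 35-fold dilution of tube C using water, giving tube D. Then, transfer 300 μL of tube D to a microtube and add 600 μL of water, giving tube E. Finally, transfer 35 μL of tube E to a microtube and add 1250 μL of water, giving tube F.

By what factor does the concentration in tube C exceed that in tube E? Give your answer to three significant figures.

Step 1: 2.25 mL brought to 36.3 mL → factor 36.3/2.25 = 16.133
Step 2: 275 μL + 0.9 mL = 1175 μL total → factor 1175/275 = 4.2727
Step 3: 1.15 mL + 1100 μL = 2.25 mL total → factor 2.25/1.15 = 1.9565
Step 4: 35-fold → factor 35
Step 5: 300 μL + 600 μL = 900 μL total → factor 900/300 = 3
Dilution factor to tube C = 134.87; to tube E = 14161
[tube C]/[tube E] = (factor to tube E)/(factor to tube C) = 14161/134.87 = 105

105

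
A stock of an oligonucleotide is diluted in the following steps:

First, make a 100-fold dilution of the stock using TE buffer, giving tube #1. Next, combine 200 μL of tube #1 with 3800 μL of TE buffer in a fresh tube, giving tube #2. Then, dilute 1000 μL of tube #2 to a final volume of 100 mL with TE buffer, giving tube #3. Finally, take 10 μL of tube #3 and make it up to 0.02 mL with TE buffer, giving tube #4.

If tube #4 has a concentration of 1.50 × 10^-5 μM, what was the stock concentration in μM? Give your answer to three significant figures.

6.00 μM

Step 1: 100-fold → factor 100
Step 2: 200 μL + 3800 μL = 4000 μL total → factor 4000/200 = 20
Step 3: 1000 μL brought to 100 mL → factor 1 × 10^5/1000 = 100
Step 4: 10 μL brought to 0.02 mL → factor 20/10 = 2
Overall dilution factor = 100 × 20 × 100 × 2 = 4 × 10^5
Stock = 1.50 × 10^-5 μM × 4 × 10^5 = 6.00 μM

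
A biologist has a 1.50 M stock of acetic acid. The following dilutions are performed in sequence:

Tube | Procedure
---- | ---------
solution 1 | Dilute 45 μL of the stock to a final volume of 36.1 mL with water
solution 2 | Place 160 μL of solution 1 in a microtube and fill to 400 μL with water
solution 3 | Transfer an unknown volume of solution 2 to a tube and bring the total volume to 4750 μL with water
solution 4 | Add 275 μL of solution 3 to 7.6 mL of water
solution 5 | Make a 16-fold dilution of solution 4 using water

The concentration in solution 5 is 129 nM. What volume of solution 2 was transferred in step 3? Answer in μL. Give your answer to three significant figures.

375 μL

Step 1: 45 μL brought to 36.1 mL → factor 36100/45 = 802.22
Step 2: 160 μL brought to 400 μL → factor 400/160 = 2.5
Step 3: v brought to 4750 μL → factor = 4750 μL/v
Step 4: 275 μL + 7.6 mL = 7875 μL total → factor 7875/275 = 28.636
Step 5: 16-fold → factor 16
Product of known-step factors = 9.1891 × 10^5
Overall factor = 1.50 M / (129 nM) = 1.1628 × 10^7
Step-3 factor = 1.1628 × 10^7 / 9.1891 × 10^5 = 12.654
v = 4750 μL / 12.654 = 375 μL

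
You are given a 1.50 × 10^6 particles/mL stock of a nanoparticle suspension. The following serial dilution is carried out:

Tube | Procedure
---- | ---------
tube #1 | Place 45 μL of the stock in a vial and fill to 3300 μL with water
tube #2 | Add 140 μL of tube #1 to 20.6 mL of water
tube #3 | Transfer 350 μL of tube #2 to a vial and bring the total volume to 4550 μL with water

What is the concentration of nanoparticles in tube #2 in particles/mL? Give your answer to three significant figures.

Step 1: 45 μL brought to 3300 μL → factor 3300/45 = 73.333
Step 2: 140 μL + 20.6 mL = 20740 μL total → factor 20740/140 = 148.14
Dilution factor through tube #2 = 73.333 × 148.14 = 10864
[tube #2] = 1.50 × 10^6 particles/mL / 10864 = 138 particles/mL

138 particles/mL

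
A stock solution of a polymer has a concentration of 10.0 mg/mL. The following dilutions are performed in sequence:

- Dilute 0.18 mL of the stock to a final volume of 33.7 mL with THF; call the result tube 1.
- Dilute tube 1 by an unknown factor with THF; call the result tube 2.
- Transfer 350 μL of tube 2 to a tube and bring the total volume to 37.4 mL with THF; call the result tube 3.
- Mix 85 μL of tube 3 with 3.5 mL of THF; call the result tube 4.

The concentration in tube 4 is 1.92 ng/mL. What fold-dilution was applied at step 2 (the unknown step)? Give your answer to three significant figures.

Step 1: 0.18 mL brought to 33.7 mL → factor 33.7/0.18 = 187.22
Step 2: unknown factor x
Step 3: 350 μL brought to 37.4 mL → factor 37400/350 = 106.86
Step 4: 85 μL + 3.5 mL = 3585 μL total → factor 3585/85 = 42.176
Product of known-step factors = 8.4378 × 10^5
Overall factor = 10.0 mg/mL / (1.92 ng/mL) = 5.2083 × 10^6
x = 5.2083 × 10^6 / 8.4378 × 10^5 = 6.17

6.17-fold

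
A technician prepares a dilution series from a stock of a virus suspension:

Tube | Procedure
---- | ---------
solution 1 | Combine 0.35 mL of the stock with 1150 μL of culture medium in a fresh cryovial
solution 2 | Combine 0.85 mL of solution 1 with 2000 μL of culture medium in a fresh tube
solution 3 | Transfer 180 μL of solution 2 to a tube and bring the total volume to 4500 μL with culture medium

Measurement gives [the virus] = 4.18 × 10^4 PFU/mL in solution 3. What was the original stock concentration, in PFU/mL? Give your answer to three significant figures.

Step 1: 0.35 mL + 1150 μL = 1.5 mL total → factor 1.5/0.35 = 4.2857
Step 2: 0.85 mL + 2000 μL = 2.85 mL total → factor 2.85/0.85 = 3.3529
Step 3: 180 μL brought to 4500 μL → factor 4500/180 = 25
Overall dilution factor = 4.2857 × 3.3529 × 25 = 359.24
Stock = 4.18 × 10^4 PFU/mL × 359.24 = 1.50 × 10^7 PFU/mL

1.50 × 10^7 PFU/mL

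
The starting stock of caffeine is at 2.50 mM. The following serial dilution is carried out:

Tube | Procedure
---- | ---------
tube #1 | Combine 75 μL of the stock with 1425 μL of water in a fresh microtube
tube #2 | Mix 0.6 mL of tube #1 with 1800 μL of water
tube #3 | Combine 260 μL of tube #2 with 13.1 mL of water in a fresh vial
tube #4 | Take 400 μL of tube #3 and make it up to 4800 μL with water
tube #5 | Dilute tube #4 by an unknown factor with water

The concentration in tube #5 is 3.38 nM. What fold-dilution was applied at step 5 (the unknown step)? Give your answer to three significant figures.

15.0-fold

Step 1: 75 μL + 1425 μL = 1500 μL total → factor 1500/75 = 20
Step 2: 0.6 mL + 1800 μL = 2.4 mL total → factor 2.4/0.6 = 4
Step 3: 260 μL + 13.1 mL = 13360 μL total → factor 13360/260 = 51.385
Step 4: 400 μL brought to 4800 μL → factor 4800/400 = 12
Step 5: unknown factor x
Product of known-step factors = 49329
Overall factor = 2.50 mM / (3.38 nM) = 7.3964 × 10^5
x = 7.3964 × 10^5 / 49329 = 15.0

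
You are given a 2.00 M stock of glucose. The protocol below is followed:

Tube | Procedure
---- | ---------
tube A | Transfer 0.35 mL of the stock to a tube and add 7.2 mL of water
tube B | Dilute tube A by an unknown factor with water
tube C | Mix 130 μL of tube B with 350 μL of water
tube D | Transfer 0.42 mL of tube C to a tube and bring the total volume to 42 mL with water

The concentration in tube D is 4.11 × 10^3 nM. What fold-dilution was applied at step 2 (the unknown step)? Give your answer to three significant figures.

61.1-fold

Step 1: 0.35 mL + 7.2 mL = 7.55 mL total → factor 7.55/0.35 = 21.571
Step 2: unknown factor x
Step 3: 130 μL + 350 μL = 480 μL total → factor 480/130 = 3.6923
Step 4: 0.42 mL brought to 42 mL → factor 42/0.42 = 100
Product of known-step factors = 7964.8
Overall factor = 2.00 M / (4.11 × 10^3 nM) = 4.8662 × 10^5
x = 4.8662 × 10^5 / 7964.8 = 61.1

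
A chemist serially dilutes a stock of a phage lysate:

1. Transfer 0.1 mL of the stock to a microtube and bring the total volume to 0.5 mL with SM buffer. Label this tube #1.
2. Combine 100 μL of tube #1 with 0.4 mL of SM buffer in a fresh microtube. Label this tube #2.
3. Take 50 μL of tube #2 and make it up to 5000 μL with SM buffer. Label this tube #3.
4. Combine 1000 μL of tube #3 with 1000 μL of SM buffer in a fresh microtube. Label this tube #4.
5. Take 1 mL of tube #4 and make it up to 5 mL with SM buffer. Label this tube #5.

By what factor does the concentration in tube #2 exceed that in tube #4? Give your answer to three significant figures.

Step 1: 0.1 mL brought to 0.5 mL → factor 0.5/0.1 = 5
Step 2: 100 μL + 0.4 mL = 500 μL total → factor 500/100 = 5
Step 3: 50 μL brought to 5000 μL → factor 5000/50 = 100
Step 4: 1000 μL + 1000 μL = 2000 μL total → factor 2000/1000 = 2
Dilution factor to tube #2 = 25; to tube #4 = 5000
[tube #2]/[tube #4] = (factor to tube #4)/(factor to tube #2) = 5000/25 = 200

200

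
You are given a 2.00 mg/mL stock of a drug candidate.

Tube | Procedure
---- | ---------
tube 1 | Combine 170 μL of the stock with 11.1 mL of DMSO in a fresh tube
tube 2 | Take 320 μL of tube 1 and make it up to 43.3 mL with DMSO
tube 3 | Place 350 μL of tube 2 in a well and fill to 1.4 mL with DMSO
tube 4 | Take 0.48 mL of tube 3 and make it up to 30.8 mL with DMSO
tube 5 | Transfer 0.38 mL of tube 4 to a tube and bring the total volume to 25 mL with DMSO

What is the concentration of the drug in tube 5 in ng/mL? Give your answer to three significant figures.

Step 1: 170 μL + 11.1 mL = 11270 μL total → factor 11270/170 = 66.294
Step 2: 320 μL brought to 43.3 mL → factor 43300/320 = 135.31
Step 3: 350 μL brought to 1.4 mL → factor 1400/350 = 4
Step 4: 0.48 mL brought to 30.8 mL → factor 30.8/0.48 = 64.167
Step 5: 0.38 mL brought to 25 mL → factor 25/0.38 = 65.789
Overall dilution factor = 66.294 × 135.31 × 4 × 64.167 × 65.789 = 1.5147 × 10^8
Final = 2.00 mg/mL / 1.5147 × 10^8 = 1.320 × 10^-8 mg/mL = 0.0132 ng/mL

0.0132 ng/mL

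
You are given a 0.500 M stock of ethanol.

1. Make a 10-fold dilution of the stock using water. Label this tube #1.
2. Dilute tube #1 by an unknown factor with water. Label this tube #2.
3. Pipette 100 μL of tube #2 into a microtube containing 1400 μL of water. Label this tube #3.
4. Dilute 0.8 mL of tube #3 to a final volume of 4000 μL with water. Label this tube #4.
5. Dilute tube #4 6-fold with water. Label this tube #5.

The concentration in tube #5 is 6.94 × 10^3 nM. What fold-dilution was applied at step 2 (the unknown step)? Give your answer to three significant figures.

Step 1: 10-fold → factor 10
Step 2: unknown factor x
Step 3: 100 μL + 1400 μL = 1500 μL total → factor 1500/100 = 15
Step 4: 0.8 mL brought to 4000 μL → factor 4/0.8 = 5
Step 5: 6-fold → factor 6
Product of known-step factors = 4500
Overall factor = 0.500 M / (6.94 × 10^3 nM) = 72046
x = 72046 / 4500 = 16.0

16.0-fold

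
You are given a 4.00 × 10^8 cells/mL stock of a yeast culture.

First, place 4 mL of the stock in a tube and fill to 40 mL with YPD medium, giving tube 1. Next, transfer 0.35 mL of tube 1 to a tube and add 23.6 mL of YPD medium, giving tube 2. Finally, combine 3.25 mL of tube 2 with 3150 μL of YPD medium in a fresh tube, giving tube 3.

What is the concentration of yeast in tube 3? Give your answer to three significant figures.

2.97 × 10^5 cells/mL

Step 1: 4 mL brought to 40 mL → factor 40/4 = 10
Step 2: 0.35 mL + 23.6 mL = 23.95 mL total → factor 23.95/0.35 = 68.429
Step 3: 3.25 mL + 3150 μL = 6.4 mL total → factor 6.4/3.25 = 1.9692
Overall dilution factor = 10 × 68.429 × 1.9692 = 1347.5
Final = 4.00 × 10^8 cells/mL / 1347.5 = 2.97 × 10^5 cells/mL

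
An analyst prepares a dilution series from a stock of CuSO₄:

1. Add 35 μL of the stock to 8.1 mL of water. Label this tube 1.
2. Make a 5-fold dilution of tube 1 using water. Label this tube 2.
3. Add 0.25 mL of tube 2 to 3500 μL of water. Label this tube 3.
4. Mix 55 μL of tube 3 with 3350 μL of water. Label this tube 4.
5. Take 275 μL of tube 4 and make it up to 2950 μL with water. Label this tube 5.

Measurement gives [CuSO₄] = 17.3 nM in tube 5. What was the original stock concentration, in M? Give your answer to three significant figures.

0.200 M

Step 1: 35 μL + 8.1 mL = 8135 μL total → factor 8135/35 = 232.43
Step 2: 5-fold → factor 5
Step 3: 0.25 mL + 3500 μL = 3.75 mL total → factor 3.75/0.25 = 15
Step 4: 55 μL + 3350 μL = 3405 μL total → factor 3405/55 = 61.909
Step 5: 275 μL brought to 2950 μL → factor 2950/275 = 10.727
Overall dilution factor = 232.43 × 5 × 15 × 61.909 × 10.727 = 1.1577 × 10^7
Stock = 17.3 nM × 1.1577 × 10^7 = 2.003 × 10^8 nM = 0.200 M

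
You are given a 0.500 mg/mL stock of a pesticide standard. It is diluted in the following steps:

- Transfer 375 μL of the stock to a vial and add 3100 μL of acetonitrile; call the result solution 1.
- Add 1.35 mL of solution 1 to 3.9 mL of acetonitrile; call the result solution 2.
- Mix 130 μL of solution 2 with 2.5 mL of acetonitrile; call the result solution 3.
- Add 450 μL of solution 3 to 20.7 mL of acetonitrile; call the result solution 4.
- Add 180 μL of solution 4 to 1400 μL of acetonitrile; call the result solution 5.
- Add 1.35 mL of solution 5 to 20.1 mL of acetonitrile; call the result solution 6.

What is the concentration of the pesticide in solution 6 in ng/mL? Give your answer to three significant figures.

Step 1: 375 μL + 3100 μL = 3475 μL total → factor 3475/375 = 9.2667
Step 2: 1.35 mL + 3.9 mL = 5.25 mL total → factor 5.25/1.35 = 3.8889
Step 3: 130 μL + 2.5 mL = 2630 μL total → factor 2630/130 = 20.231
Step 4: 450 μL + 20.7 mL = 21150 μL total → factor 21150/450 = 47
Step 5: 180 μL + 1400 μL = 1580 μL total → factor 1580/180 = 8.7778
Step 6: 1.35 mL + 20.1 mL = 21.45 mL total → factor 21.45/1.35 = 15.889
Overall dilution factor = 9.2667 × 3.8889 × 20.231 × 47 × 8.7778 × 15.889 = 4.779 × 10^6
Final = 0.500 mg/mL / 4.779 × 10^6 = 1.046 × 10^-7 mg/mL = 0.105 ng/mL

0.105 ng/mL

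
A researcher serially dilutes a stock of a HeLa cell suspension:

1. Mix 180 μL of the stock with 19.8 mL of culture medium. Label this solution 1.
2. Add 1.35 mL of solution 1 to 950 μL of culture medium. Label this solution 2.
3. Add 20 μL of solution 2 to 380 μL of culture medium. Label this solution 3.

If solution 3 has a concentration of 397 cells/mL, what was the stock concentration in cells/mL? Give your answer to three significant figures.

Step 1: 180 μL + 19.8 mL = 19980 μL total → factor 19980/180 = 111
Step 2: 1.35 mL + 950 μL = 2.3 mL total → factor 2.3/1.35 = 1.7037
Step 3: 20 μL + 380 μL = 400 μL total → factor 400/20 = 20
Overall dilution factor = 111 × 1.7037 × 20 = 3782.2
Stock = 397 cells/mL × 3782.2 = 1.50 × 10^6 cells/mL

1.50 × 10^6 cells/mL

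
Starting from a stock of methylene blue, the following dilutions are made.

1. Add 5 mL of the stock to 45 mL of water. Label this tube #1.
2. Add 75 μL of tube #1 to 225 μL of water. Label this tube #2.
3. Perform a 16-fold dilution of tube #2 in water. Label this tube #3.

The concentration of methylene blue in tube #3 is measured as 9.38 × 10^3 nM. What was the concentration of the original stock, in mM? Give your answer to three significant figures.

Step 1: 5 mL + 45 mL = 50 mL total → factor 50/5 = 10
Step 2: 75 μL + 225 μL = 300 μL total → factor 300/75 = 4
Step 3: 16-fold → factor 16
Overall dilution factor = 10 × 4 × 16 = 640
Stock = 9.38 × 10^3 nM × 640 = 6.003 × 10^6 nM = 6.00 mM

6.00 mM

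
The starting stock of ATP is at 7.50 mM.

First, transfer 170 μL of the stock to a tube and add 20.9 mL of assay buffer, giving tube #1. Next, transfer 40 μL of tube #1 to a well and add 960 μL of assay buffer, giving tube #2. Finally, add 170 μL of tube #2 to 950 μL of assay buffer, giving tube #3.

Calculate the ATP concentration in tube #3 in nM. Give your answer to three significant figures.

367 nM

Step 1: 170 μL + 20.9 mL = 21070 μL total → factor 21070/170 = 123.94
Step 2: 40 μL + 960 μL = 1000 μL total → factor 1000/40 = 25
Step 3: 170 μL + 950 μL = 1120 μL total → factor 1120/170 = 6.5882
Dilution factor through tube #3 = 123.94 × 25 × 6.5882 = 20414
[tube #3] = 7.50 mM / 20414 = 0.0003674 mM = 367 nM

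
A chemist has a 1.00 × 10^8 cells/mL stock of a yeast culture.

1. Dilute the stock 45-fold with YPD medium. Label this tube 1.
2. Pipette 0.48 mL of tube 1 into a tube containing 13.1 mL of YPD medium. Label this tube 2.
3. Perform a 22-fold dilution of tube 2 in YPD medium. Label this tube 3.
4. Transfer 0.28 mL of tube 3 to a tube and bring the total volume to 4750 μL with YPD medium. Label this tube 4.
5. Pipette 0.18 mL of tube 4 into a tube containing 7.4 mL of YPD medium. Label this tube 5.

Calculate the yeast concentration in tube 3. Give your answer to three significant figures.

Step 1: 45-fold → factor 45
Step 2: 0.48 mL + 13.1 mL = 13.58 mL total → factor 13.58/0.48 = 28.292
Step 3: 22-fold → factor 22
Dilution factor through tube 3 = 45 × 28.292 × 22 = 28009
[tube 3] = 1.00 × 10^8 cells/mL / 28009 = 3.57 × 10^3 cells/mL

3.57 × 10^3 cells/mL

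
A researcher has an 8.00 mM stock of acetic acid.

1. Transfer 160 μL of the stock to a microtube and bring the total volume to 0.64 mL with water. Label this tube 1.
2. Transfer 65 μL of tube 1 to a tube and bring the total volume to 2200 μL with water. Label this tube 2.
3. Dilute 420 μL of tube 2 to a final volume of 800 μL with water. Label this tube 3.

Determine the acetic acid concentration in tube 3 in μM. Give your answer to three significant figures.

31.0 μM

Step 1: 160 μL brought to 0.64 mL → factor 640/160 = 4
Step 2: 65 μL brought to 2200 μL → factor 2200/65 = 33.846
Step 3: 420 μL brought to 800 μL → factor 800/420 = 1.9048
Overall dilution factor = 4 × 33.846 × 1.9048 = 257.88
Final = 8.00 mM / 257.88 = 0.03102 mM = 31.0 μM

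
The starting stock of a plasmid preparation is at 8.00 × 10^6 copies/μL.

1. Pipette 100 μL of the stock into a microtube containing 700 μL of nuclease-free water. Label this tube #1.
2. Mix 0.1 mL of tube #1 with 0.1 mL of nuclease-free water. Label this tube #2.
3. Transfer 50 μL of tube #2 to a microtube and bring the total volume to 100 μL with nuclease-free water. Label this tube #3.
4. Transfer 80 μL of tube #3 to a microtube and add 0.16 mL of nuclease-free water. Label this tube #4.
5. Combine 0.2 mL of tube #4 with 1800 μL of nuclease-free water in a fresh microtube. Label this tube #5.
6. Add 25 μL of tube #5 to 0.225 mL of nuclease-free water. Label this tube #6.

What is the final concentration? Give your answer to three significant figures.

833 copies/μL

Step 1: 100 μL + 700 μL = 800 μL total → factor 800/100 = 8
Step 2: 0.1 mL + 0.1 mL = 0.2 mL total → factor 0.2/0.1 = 2
Step 3: 50 μL brought to 100 μL → factor 100/50 = 2
Step 4: 80 μL + 0.16 mL = 240 μL total → factor 240/80 = 3
Step 5: 0.2 mL + 1800 μL = 2 mL total → factor 2/0.2 = 10
Step 6: 25 μL + 0.225 mL = 250 μL total → factor 250/25 = 10
Overall dilution factor = 8 × 2 × 2 × 3 × 10 × 10 = 9600
Final = 8.00 × 10^6 copies/μL / 9600 = 833 copies/μL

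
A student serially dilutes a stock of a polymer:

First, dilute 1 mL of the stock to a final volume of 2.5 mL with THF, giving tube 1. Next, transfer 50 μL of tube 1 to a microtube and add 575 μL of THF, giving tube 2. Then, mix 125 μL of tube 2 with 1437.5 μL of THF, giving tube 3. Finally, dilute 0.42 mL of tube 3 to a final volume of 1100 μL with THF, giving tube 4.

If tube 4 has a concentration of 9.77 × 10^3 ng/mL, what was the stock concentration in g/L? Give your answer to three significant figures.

10.0 g/L

Step 1: 1 mL brought to 2.5 mL → factor 2.5/1 = 2.5
Step 2: 50 μL + 575 μL = 625 μL total → factor 625/50 = 12.5
Step 3: 125 μL + 1437.5 μL = 1562.5 μL total → factor 1562.5/125 = 12.5
Step 4: 0.42 mL brought to 1100 μL → factor 1.1/0.42 = 2.619
Overall dilution factor = 2.5 × 12.5 × 12.5 × 2.619 = 1023.1
Stock = 9.77 × 10^3 ng/mL × 1023.1 = 9.995 × 10^6 ng/mL = 10.0 g/L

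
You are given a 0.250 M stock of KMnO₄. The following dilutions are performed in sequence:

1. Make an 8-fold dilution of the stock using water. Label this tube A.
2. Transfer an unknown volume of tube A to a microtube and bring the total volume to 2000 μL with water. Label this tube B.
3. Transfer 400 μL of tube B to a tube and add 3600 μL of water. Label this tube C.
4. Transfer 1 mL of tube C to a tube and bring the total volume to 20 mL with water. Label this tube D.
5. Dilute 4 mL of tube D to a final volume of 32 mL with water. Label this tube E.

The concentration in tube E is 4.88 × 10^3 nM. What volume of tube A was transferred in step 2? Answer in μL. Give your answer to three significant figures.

500 μL

Step 1: 8-fold → factor 8
Step 2: v brought to 2000 μL → factor = 2000 μL/v
Step 3: 400 μL + 3600 μL = 4000 μL total → factor 4000/400 = 10
Step 4: 1 mL brought to 20 mL → factor 20/1 = 20
Step 5: 4 mL brought to 32 mL → factor 32/4 = 8
Product of known-step factors = 12800
Overall factor = 0.250 M / (4.88 × 10^3 nM) = 51230
Step-2 factor = 51230 / 12800 = 4.0023
v = 2000 μL / 4.0023 = 500 μL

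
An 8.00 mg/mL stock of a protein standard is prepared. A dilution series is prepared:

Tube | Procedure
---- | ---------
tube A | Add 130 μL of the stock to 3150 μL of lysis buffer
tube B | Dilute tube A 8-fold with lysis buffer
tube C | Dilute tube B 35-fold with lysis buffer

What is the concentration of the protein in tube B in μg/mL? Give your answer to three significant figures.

39.6 μg/mL

Step 1: 130 μL + 3150 μL = 3280 μL total → factor 3280/130 = 25.231
Step 2: 8-fold → factor 8
Dilution factor through tube B = 25.231 × 8 = 201.85
[tube B] = 8.00 mg/mL / 201.85 = 0.03963 mg/mL = 39.6 μg/mL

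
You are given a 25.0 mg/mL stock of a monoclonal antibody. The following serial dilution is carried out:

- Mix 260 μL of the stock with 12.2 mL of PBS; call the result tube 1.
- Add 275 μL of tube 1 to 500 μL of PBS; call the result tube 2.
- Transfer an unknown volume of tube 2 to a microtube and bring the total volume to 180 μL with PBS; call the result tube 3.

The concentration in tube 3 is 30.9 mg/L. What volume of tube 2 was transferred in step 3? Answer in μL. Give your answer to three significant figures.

30.0 μL

Step 1: 260 μL + 12.2 mL = 12460 μL total → factor 12460/260 = 47.923
Step 2: 275 μL + 500 μL = 775 μL total → factor 775/275 = 2.8182
Step 3: v brought to 180 μL → factor = 180 μL/v
Product of known-step factors = 135.06
Overall factor = 25.0 mg/mL / (30.9 mg/L) = 809.06
Step-3 factor = 809.06 / 135.06 = 5.9906
v = 180 μL / 5.9906 = 30.0 μL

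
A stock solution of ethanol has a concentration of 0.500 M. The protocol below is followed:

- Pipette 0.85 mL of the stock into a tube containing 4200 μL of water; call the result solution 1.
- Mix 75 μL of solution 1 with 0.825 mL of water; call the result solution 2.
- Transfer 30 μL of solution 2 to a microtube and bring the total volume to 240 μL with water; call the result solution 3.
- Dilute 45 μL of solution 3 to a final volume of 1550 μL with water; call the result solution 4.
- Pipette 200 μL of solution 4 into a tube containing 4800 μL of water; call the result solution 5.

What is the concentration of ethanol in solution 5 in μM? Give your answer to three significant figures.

1.02 μM

Step 1: 0.85 mL + 4200 μL = 5.05 mL total → factor 5.05/0.85 = 5.9412
Step 2: 75 μL + 0.825 mL = 900 μL total → factor 900/75 = 12
Step 3: 30 μL brought to 240 μL → factor 240/30 = 8
Step 4: 45 μL brought to 1550 μL → factor 1550/45 = 34.444
Step 5: 200 μL + 4800 μL = 5000 μL total → factor 5000/200 = 25
Overall dilution factor = 5.9412 × 12 × 8 × 34.444 × 25 = 4.9114 × 10^5
Final = 0.500 M / 4.9114 × 10^5 = 1.018 × 10^-6 M = 1.02 μM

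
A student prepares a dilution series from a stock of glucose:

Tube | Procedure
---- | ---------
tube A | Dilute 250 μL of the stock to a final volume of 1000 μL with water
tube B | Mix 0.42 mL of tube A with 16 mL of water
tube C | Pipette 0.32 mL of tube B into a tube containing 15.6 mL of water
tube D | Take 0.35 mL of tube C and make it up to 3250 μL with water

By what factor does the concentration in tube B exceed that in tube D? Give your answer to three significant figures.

Step 1: 250 μL brought to 1000 μL → factor 1000/250 = 4
Step 2: 0.42 mL + 16 mL = 16.42 mL total → factor 16.42/0.42 = 39.095
Step 3: 0.32 mL + 15.6 mL = 15.92 mL total → factor 15.92/0.32 = 49.75
Step 4: 0.35 mL brought to 3250 μL → factor 3.25/0.35 = 9.2857
Dilution factor to tube B = 156.38; to tube D = 72242
[tube B]/[tube D] = (factor to tube D)/(factor to tube B) = 72242/156.38 = 462

462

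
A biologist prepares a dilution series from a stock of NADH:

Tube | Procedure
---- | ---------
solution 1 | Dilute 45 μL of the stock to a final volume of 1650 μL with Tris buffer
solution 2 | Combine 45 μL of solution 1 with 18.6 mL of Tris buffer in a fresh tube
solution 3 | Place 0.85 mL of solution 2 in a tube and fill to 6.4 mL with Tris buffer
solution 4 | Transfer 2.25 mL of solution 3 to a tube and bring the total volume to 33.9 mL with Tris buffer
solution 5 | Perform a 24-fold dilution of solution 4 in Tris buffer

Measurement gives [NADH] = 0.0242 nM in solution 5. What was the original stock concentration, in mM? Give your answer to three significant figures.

1.00 mM

Step 1: 45 μL brought to 1650 μL → factor 1650/45 = 36.667
Step 2: 45 μL + 18.6 mL = 18645 μL total → factor 18645/45 = 414.33
Step 3: 0.85 mL brought to 6.4 mL → factor 6.4/0.85 = 7.5294
Step 4: 2.25 mL brought to 33.9 mL → factor 33.9/2.25 = 15.067
Step 5: 24-fold → factor 24
Overall dilution factor = 36.667 × 414.33 × 7.5294 × 15.067 × 24 = 4.1363 × 10^7
Stock = 0.0242 nM × 4.1363 × 10^7 = 1.001 × 10^6 nM = 1.00 mM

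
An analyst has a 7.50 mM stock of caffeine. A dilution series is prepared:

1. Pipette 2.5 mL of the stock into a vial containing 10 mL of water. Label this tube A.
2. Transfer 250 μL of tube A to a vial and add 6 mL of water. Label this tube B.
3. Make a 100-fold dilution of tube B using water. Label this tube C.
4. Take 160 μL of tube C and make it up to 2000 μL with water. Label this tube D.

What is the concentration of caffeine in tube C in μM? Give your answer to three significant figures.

Step 1: 2.5 mL + 10 mL = 12.5 mL total → factor 12.5/2.5 = 5
Step 2: 250 μL + 6 mL = 6250 μL total → factor 6250/250 = 25
Step 3: 100-fold → factor 100
Dilution factor through tube C = 5 × 25 × 100 = 12500
[tube C] = 7.50 mM / 12500 = 0.0006000 mM = 0.600 μM

0.600 μM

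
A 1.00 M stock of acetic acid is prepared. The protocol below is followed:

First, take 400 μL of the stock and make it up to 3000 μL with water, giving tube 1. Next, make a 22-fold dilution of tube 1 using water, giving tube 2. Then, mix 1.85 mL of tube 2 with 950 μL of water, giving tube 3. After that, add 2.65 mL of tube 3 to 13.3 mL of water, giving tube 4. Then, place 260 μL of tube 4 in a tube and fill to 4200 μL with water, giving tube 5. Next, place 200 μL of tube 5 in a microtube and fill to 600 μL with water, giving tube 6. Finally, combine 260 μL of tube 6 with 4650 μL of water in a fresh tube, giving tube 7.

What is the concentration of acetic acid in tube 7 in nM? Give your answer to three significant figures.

727 nM

Step 1: 400 μL brought to 3000 μL → factor 3000/400 = 7.5
Step 2: 22-fold → factor 22
Step 3: 1.85 mL + 950 μL = 2.8 mL total → factor 2.8/1.85 = 1.5135
Step 4: 2.65 mL + 13.3 mL = 15.95 mL total → factor 15.95/2.65 = 6.0189
Step 5: 260 μL brought to 4200 μL → factor 4200/260 = 16.154
Step 6: 200 μL brought to 600 μL → factor 600/200 = 3
Step 7: 260 μL + 4650 μL = 4910 μL total → factor 4910/260 = 18.885
Overall dilution factor = 7.5 × 22 × 1.5135 × 6.0189 × 16.154 × 3 × 18.885 = 1.3756 × 10^6
Final = 1.00 M / 1.3756 × 10^6 = 7.270 × 10^-7 M = 727 nM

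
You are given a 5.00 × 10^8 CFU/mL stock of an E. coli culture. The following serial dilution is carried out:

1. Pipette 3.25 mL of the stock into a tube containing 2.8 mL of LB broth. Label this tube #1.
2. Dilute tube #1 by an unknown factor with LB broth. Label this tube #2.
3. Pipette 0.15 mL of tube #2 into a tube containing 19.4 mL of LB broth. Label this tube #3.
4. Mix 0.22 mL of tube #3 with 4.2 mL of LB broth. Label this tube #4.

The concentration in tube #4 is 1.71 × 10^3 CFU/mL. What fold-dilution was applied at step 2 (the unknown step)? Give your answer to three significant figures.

Step 1: 3.25 mL + 2.8 mL = 6.05 mL total → factor 6.05/3.25 = 1.8615
Step 2: unknown factor x
Step 3: 0.15 mL + 19.4 mL = 19.55 mL total → factor 19.55/0.15 = 130.33
Step 4: 0.22 mL + 4.2 mL = 4.42 mL total → factor 4.42/0.22 = 20.091
Product of known-step factors = 4874.5
Overall factor = 5.00 × 10^8 CFU/mL / (1.71 × 10^3 CFU/mL) = 2.924 × 10^5
x = 2.924 × 10^5 / 4874.5 = 60.0

60.0-fold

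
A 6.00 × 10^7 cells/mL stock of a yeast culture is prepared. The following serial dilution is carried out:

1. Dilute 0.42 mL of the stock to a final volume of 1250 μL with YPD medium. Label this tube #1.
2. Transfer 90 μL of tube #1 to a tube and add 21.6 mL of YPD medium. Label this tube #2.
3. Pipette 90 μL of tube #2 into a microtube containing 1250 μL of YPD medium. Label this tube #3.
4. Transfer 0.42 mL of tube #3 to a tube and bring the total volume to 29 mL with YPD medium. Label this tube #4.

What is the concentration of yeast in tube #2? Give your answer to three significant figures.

8.37 × 10^4 cells/mL

Step 1: 0.42 mL brought to 1250 μL → factor 1.25/0.42 = 2.9762
Step 2: 90 μL + 21.6 mL = 21690 μL total → factor 21690/90 = 241
Dilution factor through tube #2 = 2.9762 × 241 = 717.26
[tube #2] = 6.00 × 10^7 cells/mL / 717.26 = 8.37 × 10^4 cells/mL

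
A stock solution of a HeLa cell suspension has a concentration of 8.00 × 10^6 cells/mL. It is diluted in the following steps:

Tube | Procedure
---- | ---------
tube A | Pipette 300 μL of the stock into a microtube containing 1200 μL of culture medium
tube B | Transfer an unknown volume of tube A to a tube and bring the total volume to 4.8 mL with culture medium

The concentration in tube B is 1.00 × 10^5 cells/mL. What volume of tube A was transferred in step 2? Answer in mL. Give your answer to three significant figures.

Step 1: 300 μL + 1200 μL = 1500 μL total → factor 1500/300 = 5
Step 2: v brought to 4.8 mL → factor = 4.8 mL/v
Product of known-step factors = 5
Overall factor = 8.00 × 10^6 cells/mL / (1.00 × 10^5 cells/mL) = 80
Step-2 factor = 80 / 5 = 16
v = 4.8 mL / 16 = 0.300 mL

0.300 mL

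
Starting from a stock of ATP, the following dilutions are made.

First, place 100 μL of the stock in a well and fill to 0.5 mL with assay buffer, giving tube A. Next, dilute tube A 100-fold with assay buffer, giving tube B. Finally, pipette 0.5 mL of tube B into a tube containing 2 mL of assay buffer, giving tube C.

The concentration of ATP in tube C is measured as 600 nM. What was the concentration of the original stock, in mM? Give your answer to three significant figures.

1.50 mM

Step 1: 100 μL brought to 0.5 mL → factor 500/100 = 5
Step 2: 100-fold → factor 100
Step 3: 0.5 mL + 2 mL = 2.5 mL total → factor 2.5/0.5 = 5
Overall dilution factor = 5 × 100 × 5 = 2500
Stock = 600 nM × 2500 = 1.500 × 10^6 nM = 1.50 mM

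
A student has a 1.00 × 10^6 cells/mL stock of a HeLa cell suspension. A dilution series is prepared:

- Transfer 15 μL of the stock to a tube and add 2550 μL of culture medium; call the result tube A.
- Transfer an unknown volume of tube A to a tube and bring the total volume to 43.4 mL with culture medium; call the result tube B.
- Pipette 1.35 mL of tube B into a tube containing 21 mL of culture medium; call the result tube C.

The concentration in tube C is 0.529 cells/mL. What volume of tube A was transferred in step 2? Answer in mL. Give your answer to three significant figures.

Step 1: 15 μL + 2550 μL = 2565 μL total → factor 2565/15 = 171
Step 2: v brought to 43.4 mL → factor = 43.4 mL/v
Step 3: 1.35 mL + 21 mL = 22.35 mL total → factor 22.35/1.35 = 16.556
Product of known-step factors = 2831
Overall factor = 1.00 × 10^6 cells/mL / (0.529 cells/mL) = 1.8904 × 10^6
Step-2 factor = 1.8904 × 10^6 / 2831 = 667.74
v = 43.4 mL / 667.74 = 0.0650 mL

0.0650 mL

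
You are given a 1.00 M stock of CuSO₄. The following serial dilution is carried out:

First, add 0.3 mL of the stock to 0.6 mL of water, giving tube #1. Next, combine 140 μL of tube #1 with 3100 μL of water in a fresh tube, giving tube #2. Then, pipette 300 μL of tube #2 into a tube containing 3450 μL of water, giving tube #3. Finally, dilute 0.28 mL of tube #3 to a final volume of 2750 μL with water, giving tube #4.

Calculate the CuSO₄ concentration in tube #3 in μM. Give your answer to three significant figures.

1.15 × 10^3 μM

Step 1: 0.3 mL + 0.6 mL = 0.9 mL total → factor 0.9/0.3 = 3
Step 2: 140 μL + 3100 μL = 3240 μL total → factor 3240/140 = 23.143
Step 3: 300 μL + 3450 μL = 3750 μL total → factor 3750/300 = 12.5
Dilution factor through tube #3 = 3 × 23.143 × 12.5 = 867.86
[tube #3] = 1.00 M / 867.86 = 0.001152 M = 1.15 × 10^3 μM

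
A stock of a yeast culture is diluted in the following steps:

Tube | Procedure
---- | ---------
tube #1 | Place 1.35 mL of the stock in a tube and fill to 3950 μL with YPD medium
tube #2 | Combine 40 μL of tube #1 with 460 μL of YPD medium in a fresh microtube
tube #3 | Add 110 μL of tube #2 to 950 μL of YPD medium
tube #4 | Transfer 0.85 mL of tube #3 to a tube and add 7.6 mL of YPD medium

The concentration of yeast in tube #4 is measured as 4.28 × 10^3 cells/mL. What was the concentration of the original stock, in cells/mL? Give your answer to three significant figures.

1.50 × 10^7 cells/mL

Step 1: 1.35 mL brought to 3950 μL → factor 3.95/1.35 = 2.9259
Step 2: 40 μL + 460 μL = 500 μL total → factor 500/40 = 12.5
Step 3: 110 μL + 950 μL = 1060 μL total → factor 1060/110 = 9.6364
Step 4: 0.85 mL + 7.6 mL = 8.45 mL total → factor 8.45/0.85 = 9.9412
Overall dilution factor = 2.9259 × 12.5 × 9.6364 × 9.9412 = 3503.7
Stock = 4.28 × 10^3 cells/mL × 3503.7 = 1.50 × 10^7 cells/mL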